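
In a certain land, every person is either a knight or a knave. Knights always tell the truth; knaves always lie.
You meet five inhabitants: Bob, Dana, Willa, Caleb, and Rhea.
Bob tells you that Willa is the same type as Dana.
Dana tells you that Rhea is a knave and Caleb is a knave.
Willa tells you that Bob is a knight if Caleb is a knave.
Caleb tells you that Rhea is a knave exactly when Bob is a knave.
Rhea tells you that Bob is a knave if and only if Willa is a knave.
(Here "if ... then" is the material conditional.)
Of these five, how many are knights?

2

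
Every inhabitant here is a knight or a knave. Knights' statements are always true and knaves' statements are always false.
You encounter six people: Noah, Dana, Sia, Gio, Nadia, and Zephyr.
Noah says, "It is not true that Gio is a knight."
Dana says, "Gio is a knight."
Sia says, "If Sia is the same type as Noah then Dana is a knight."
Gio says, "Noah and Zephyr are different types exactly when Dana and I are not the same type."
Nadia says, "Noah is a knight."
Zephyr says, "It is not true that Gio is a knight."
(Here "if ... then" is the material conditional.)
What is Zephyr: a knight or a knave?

Zephyr is a knave.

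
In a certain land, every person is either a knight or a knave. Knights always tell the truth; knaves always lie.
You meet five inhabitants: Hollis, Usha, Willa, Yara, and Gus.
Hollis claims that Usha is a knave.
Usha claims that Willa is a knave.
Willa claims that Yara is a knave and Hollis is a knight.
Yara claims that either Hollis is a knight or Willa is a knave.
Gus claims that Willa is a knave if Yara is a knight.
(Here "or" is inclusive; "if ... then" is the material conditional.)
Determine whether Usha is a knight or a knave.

Usha is a knight.

Consistent assignments: {Hollis=knave, Usha=knight, Willa=knave, Yara=knight, Gus=knight}
In every consistent assignment, Usha is a knight.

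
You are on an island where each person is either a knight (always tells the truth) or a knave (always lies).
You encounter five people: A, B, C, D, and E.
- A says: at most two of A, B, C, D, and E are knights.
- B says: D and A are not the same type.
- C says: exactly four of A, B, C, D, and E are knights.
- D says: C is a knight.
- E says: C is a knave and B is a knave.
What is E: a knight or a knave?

Consistent assignments: {A=knight, B=knight, C=knave, D=knave, E=knave}
In every consistent assignment, E is a knave.

E is a knave.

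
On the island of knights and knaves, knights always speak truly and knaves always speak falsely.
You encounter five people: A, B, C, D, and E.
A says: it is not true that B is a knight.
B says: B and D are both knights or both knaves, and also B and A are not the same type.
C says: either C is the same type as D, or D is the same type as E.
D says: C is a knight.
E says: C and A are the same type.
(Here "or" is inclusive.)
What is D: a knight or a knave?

D is a knight.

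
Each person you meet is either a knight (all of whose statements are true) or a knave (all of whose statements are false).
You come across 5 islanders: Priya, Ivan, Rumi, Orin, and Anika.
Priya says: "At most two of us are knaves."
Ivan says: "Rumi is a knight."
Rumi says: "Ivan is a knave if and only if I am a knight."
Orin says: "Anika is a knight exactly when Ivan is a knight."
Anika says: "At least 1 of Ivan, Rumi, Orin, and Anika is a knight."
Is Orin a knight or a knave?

Orin is a knave.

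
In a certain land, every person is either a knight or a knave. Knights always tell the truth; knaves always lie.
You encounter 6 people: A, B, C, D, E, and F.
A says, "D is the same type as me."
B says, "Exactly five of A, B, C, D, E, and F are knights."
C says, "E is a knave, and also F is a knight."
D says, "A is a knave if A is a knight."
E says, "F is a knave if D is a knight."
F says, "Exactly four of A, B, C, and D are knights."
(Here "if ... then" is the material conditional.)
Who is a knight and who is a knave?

A is a knave, B is a knave, C is a knave, D is a knight, E is a knight, and F is a knave.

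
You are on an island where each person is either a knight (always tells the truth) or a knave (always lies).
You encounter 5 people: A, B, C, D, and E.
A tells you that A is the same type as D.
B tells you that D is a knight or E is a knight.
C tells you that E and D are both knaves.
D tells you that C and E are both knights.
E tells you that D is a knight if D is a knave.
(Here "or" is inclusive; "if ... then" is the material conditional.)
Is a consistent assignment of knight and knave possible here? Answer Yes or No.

No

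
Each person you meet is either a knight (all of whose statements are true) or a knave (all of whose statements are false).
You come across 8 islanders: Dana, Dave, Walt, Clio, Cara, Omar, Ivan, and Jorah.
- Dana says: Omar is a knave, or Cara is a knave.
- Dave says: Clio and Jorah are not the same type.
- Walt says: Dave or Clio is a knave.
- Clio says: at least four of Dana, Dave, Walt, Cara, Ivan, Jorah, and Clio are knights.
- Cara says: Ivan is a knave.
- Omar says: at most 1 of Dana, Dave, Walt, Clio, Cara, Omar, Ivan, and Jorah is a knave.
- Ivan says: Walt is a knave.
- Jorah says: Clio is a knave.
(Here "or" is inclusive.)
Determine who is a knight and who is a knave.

Dana is a knight, Dave is a knight, Walt is a knave, Clio is a knight, Cara is a knave, Omar is a knave, Ivan is a knight, and Jorah is a knave.

Dana is a knight, and the claim "Omar is a knave, or Cara is a knave" is indeed True.
Dave is a knight, so "Clio and Jorah are not the same type" must be True — and it is.
Walt (knave): "Dave or Clio is a knave" — False. ✓
Clio is a knight; "at least four of Dana, Dave, Walt, Cara, Ivan, Jorah, and Clio are knights" is True, as required.
Cara is a knave; "Ivan is a knave" is False, as required.
Since Omar is a knave, "at most 1 of Dana, Dave, Walt, Clio, Cara, Omar, Ivan, and Jorah is a knave" needs to be False, which holds.
Ivan is a knight, and the claim "Walt is a knave" is indeed True.
Jorah is a knave, so "Clio is a knave" must be False — and it is.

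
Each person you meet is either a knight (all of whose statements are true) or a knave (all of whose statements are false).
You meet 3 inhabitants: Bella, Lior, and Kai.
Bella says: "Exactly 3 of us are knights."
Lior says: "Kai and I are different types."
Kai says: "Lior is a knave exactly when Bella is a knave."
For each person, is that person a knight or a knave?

Knights: Lior. Knaves: Bella and Kai.

Bella is a knave; "exactly 3 of us are knights" is False, as required.
Since Lior is a knight, "Kai and I are different types" needs to be true, which holds.
Kai is a knave, so "Lior is a knave exactly when Bella is a knave" must be False — and it is.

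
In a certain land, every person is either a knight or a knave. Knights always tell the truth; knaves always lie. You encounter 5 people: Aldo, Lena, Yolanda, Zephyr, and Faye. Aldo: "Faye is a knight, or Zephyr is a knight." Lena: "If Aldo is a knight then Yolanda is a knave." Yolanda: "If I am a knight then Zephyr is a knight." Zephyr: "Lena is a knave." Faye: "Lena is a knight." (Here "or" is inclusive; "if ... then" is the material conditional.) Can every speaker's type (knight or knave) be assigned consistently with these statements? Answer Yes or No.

Yes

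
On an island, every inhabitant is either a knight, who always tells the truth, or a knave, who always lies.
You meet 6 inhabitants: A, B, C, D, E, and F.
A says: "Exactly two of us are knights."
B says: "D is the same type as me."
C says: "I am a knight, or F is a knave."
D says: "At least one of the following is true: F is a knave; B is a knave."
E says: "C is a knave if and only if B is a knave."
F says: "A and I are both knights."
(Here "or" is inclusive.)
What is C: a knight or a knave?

C is a knight.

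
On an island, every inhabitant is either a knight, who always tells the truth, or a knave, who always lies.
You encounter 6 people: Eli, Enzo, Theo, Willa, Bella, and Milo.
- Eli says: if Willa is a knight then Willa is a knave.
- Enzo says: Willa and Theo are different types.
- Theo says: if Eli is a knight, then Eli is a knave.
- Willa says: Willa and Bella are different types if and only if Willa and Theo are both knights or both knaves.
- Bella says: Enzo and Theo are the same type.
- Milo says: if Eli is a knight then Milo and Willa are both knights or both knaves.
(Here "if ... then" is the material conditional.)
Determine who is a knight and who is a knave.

As a knave, Eli's statement "if Willa is a knight then Willa is a knave" should be false; it is.
Since Enzo is a knave, "Willa and Theo are different types" needs to be false, which holds.
Theo is a knight; "if Eli is a knight, then Eli is a knave" is True, as required.
Willa is a knight, so "Willa and Bella are different types if and only if Willa and Theo are both knights or both knaves" must be True — and it is.
Since Bella is a knave, "Enzo and Theo are the same type" needs to be false, which holds.
Milo is a knight; "if Eli is a knight then Milo and Willa are both knights or both knaves" is True, as required.

Eli is a knave, Enzo is a knave, Theo is a knight, Willa is a knight, Bella is a knave, and Milo is a knight.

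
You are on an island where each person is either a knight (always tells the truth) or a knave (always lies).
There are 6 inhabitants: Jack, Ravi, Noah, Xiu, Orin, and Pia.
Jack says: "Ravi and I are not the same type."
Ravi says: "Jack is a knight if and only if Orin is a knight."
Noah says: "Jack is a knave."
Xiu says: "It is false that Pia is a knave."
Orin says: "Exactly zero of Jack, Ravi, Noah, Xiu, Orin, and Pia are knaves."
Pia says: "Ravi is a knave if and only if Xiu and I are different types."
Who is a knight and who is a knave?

Jack is a knight, Ravi is a knave, Noah is a knave, Xiu is a knave, Orin is a knave, and Pia is a knave.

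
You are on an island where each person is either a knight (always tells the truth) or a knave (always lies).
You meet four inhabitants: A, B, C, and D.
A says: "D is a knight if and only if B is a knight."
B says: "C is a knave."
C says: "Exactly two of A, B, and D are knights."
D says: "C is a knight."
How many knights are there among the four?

1

The unique consistent assignment is A=knave, B=knight, C=knave, D=knave.
That has 1 knight.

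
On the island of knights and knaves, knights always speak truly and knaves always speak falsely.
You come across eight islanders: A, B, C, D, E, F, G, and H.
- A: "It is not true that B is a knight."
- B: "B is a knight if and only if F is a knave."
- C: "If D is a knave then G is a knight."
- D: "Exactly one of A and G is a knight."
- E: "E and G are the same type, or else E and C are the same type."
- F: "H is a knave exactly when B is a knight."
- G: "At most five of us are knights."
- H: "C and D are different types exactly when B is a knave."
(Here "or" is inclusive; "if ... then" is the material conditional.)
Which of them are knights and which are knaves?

A is a knave, and the claim "it is not true that B is a knight" is indeed False.
Since B is a knight, "B is a knight if and only if F is a knave" needs to be true, which holds.
C is a knight, so "if D is a knave then G is a knight" must be true — and it is.
D is a knight, and the claim "exactly one of A and G is a knight" is indeed true.
E is a knave; "E and G are the same type, or else E and C are the same type" is False, as required.
As a knave, F's statement "H is a knave exactly when B is a knight" should be False; it is.
G is a knight, and the claim "at most five of us are knights" is indeed true.
H (knight): "C and D are different types exactly when B is a knave" — true. ✓

A is a knave, B is a knight, C is a knight, D is a knight, E is a knave, F is a knave, G is a knight, and H is a knight.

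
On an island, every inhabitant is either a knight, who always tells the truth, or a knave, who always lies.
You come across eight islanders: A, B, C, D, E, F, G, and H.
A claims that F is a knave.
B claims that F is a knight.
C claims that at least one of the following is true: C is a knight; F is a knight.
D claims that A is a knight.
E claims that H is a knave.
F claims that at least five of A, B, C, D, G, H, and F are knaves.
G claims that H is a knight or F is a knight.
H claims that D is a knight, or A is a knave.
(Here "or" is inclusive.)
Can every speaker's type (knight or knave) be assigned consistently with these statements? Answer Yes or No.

One consistent assignment: A=knight, B=knave, C=knight, D=knight, E=knave, F=knave, G=knight, H=knight.

Yes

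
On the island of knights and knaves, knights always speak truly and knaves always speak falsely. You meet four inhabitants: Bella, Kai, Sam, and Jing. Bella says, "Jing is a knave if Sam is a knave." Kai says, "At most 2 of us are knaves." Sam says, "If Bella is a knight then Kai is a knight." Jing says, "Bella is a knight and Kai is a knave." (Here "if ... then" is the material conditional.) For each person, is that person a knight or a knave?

Knights: Bella, Kai, and Sam. Knaves: Jing.

Bella is a knight, so "Jing is a knave if Sam is a knave" must be true — and it is.
Kai is a knight, so "at most 2 of us are knaves" must be true — and it is.
As a knight, Sam's statement "if Bella is a knight then Kai is a knight" should be true; it is.
As a knave, Jing's statement "Bella is a knight and Kai is a knave" should be False; it is.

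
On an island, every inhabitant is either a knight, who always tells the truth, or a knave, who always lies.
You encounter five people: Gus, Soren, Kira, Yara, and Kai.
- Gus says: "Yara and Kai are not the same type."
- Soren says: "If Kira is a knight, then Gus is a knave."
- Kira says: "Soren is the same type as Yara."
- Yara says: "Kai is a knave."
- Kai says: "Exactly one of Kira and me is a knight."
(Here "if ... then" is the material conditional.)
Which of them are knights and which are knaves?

Gus is a knight, Soren is a knight, Kira is a knave, Yara is a knave, and Kai is a knight.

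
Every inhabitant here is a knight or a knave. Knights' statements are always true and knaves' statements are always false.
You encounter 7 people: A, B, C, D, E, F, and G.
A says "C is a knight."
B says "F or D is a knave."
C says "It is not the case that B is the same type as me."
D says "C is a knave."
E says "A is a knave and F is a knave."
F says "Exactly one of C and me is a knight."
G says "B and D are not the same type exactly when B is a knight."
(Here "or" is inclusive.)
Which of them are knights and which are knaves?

A is a knave, and the claim "C is a knight" is indeed False.
B is a knave, so "F or D is a knave" must be False — and it is.
C is a knave, and the claim "it is not the case that B is the same type as me" is indeed False.
D is a knight, and the claim "C is a knave" is indeed true.
As a knave, E's statement "A is a knave and F is a knave" should be False; it is.
As a knight, F's statement "exactly one of C and me is a knight" should be true; it is.
G (knave): "B and D are not the same type exactly when B is a knight" — False. ✓

A is a knave, B is a knave, C is a knave, D is a knight, E is a knave, F is a knight, and G is a knave.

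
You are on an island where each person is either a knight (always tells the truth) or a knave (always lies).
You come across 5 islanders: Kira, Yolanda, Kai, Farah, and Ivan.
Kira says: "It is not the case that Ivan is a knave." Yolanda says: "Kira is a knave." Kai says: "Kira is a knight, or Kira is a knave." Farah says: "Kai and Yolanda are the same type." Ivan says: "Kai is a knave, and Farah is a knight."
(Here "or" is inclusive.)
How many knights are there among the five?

The unique consistent assignment is Kira=knave, Yolanda=knight, Kai=knight, Farah=knight, Ivan=knave.
That has 3 knights.

3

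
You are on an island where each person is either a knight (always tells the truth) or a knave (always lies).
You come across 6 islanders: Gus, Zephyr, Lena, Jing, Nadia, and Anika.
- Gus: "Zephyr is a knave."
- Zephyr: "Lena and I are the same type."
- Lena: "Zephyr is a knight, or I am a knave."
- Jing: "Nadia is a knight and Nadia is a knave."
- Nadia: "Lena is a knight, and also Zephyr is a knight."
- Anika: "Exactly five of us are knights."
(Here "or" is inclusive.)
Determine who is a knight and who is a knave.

Gus (knave): "Zephyr is a knave" — False. ✓
Zephyr is a knight; "Lena and I are the same type" is True, as required.
Lena is a knight, and the claim "Zephyr is a knight, or I am a knave" is indeed True.
Jing is a knave, so "Nadia is a knight and Nadia is a knave" must be False — and it is.
Nadia (knight): "Lena is a knight, and also Zephyr is a knight" — True. ✓
Anika (knave): "exactly five of us are knights" — False. ✓

Knights: Zephyr, Lena, and Nadia. Knaves: Gus, Jing, and Anika.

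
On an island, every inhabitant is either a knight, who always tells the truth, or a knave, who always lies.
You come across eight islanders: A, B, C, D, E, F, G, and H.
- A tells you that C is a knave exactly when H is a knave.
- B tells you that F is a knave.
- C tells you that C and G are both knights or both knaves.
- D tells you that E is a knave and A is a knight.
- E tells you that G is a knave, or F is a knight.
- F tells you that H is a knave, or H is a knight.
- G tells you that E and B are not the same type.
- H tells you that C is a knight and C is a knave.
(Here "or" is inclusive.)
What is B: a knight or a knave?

B is a knave.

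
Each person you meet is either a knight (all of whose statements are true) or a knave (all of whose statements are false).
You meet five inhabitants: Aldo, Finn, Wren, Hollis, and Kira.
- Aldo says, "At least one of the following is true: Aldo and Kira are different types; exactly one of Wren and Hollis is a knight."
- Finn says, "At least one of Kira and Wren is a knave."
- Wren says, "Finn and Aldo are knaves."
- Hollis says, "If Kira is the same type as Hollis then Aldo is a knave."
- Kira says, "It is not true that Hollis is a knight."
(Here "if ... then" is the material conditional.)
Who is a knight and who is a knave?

Suppose Aldo is a knave. Then Aldo's statement "at least one of the following is true: Aldo and Kira are different types; exactly one of Wren and Hollis is a knight" would have to be false. Checking the 16 ways to assign the others, none is consistent with every speaker.
(For instance, with Finn=knight, Wren=knave, Hollis=knight, Kira=knave, Aldo's claim "at least one of the following is true: Aldo and Kira are different types; exactly one of Wren and Hollis is a knight" comes out true where it would need to be false.)
So Aldo must be a knight, making "at least one of the following is true: Aldo and Kira are different types; exactly one of Wren and Hollis is a knight" true. Taking Aldo=knight, Finn=knight, Wren=knave, Hollis=knight, Kira=knave, each remaining statement checks out:
  Finn (knight): "at least one of Kira and Wren is a knave" — true. ✓
  Wren (knave): "Finn and Aldo are knaves" — false. ✓
  Hollis (knight): "if Kira is the same type as Hollis then Aldo is a knave" — true. ✓
  Kira (knave): "it is not true that Hollis is a knight" — false. ✓
This is the unique consistent assignment.

Aldo is a knight, Finn is a knight, Wren is a knave, Hollis is a knight, and Kira is a knave.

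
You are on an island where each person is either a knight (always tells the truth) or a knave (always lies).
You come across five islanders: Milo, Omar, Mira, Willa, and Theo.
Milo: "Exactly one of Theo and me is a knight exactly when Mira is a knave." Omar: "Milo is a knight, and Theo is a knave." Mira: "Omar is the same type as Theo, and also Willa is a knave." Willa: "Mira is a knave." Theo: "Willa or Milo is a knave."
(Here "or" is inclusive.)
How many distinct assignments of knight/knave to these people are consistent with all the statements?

1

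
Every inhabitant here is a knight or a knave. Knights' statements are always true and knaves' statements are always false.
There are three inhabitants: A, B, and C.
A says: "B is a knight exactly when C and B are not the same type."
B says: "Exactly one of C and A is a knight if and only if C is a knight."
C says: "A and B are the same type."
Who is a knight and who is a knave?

As a knight, A's statement "B is a knight exactly when C and B are not the same type" should be True; it is.
B is a knave, so "exactly one of C and A is a knight if and only if C is a knight" must be false — and it is.
C (knave): "A and B are the same type" — false. ✓

A is a knight, B is a knave, and C is a knave.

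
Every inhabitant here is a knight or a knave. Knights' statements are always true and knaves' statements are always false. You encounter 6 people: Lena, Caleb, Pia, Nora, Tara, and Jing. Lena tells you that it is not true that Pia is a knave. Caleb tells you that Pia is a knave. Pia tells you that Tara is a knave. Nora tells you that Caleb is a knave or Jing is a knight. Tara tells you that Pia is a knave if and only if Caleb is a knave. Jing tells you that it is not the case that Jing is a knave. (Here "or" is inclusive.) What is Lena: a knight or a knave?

Lena is a knight.

Consistent assignments: {Lena=knight, Caleb=knave, Pia=knight, Nora=knight, Tara=knave, Jing=knight}; {Lena=knight, Caleb=knave, Pia=knight, Nora=knight, Tara=knave, Jing=knave}
In every consistent assignment, Lena is a knight.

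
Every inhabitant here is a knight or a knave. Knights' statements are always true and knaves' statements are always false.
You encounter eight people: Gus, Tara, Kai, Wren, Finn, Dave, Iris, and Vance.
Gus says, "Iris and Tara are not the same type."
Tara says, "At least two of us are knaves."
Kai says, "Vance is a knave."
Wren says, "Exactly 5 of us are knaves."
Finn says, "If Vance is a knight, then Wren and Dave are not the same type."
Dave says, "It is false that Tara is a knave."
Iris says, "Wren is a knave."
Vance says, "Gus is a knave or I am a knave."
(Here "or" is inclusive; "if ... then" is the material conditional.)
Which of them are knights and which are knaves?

Knights: Tara, Finn, Dave, Iris, and Vance. Knaves: Gus, Kai, and Wren.

Gus (knave): "Iris and Tara are not the same type" — false. ✓
Tara is a knight, so "at least two of us are knaves" must be True — and it is.
Kai (knave): "Vance is a knave" — false. ✓
Wren (knave): "exactly 5 of us are knaves" — false. ✓
Finn is a knight; "if Vance is a knight, then Wren and Dave are not the same type" is True, as required.
Since Dave is a knight, "it is false that Tara is a knave" needs to be True, which holds.
Iris is a knight; "Wren is a knave" is True, as required.
Vance is a knight; "Gus is a knave or I am a knave" is True, as required.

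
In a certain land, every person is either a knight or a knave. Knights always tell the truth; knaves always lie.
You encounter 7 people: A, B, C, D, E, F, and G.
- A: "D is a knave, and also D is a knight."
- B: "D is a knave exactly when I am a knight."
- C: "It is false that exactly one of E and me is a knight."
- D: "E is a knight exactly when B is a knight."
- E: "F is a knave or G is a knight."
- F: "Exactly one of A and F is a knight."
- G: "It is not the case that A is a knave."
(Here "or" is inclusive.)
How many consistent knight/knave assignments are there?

2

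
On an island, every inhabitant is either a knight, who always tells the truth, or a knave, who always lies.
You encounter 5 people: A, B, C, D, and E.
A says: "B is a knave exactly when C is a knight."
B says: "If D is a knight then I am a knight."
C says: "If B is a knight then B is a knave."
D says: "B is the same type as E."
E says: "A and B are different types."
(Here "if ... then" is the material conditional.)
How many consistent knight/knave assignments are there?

1

Consistent assignments:
  A=knight, B=knight, C=knave, D=knave, E=knave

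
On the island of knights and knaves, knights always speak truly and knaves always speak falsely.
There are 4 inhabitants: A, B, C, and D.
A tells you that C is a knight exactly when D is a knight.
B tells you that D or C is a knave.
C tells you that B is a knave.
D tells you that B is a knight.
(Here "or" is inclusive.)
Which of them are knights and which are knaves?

A is a knave; "C is a knight exactly when D is a knight" is false, as required.
As a knight, B's statement "D or C is a knave" should be true; it is.
As a knave, C's statement "B is a knave" should be false; it is.
D is a knight, so "B is a knight" must be true — and it is.

A is a knave, B is a knight, C is a knave, and D is a knight.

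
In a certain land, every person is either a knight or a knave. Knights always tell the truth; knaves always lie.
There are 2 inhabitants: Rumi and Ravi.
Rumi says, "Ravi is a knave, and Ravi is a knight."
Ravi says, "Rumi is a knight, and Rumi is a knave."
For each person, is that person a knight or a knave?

Rumi (knave): "Ravi is a knave, and Ravi is a knight" — False. ✓
Ravi is a knave, and the claim "Rumi is a knight, and Rumi is a knave" is indeed False.

Knights: none. Knaves: Rumi and Ravi.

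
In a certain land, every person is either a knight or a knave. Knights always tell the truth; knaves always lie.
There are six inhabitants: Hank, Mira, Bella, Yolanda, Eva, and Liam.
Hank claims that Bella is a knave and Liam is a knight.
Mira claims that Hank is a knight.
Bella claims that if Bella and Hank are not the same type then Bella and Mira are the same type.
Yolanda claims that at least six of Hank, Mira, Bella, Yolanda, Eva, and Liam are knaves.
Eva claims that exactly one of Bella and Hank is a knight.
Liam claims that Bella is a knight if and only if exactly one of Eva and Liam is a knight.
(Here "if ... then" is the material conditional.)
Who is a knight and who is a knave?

Hank is a knight, so "Bella is a knave and Liam is a knight" must be True — and it is.
Mira is a knight, and the claim "Hank is a knight" is indeed True.
Bella is a knave; "if Bella and Hank are not the same type then Bella and Mira are the same type" is false, as required.
Yolanda is a knave, and the claim "at least six of Hank, Mira, Bella, Yolanda, Eva, and Liam are knaves" is indeed false.
As a knight, Eva's statement "exactly one of Bella and Hank is a knight" should be True; it is.
Since Liam is a knight, "Bella is a knight if and only if exactly one of Eva and Liam is a knight" needs to be True, which holds.

Knights: Hank, Mira, Eva, and Liam. Knaves: Bella and Yolanda.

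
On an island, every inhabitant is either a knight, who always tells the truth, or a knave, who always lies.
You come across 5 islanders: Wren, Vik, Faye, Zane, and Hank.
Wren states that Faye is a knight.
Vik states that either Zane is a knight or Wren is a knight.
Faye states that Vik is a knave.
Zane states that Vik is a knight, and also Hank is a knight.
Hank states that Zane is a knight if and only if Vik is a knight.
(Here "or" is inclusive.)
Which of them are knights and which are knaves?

Suppose Wren is a knight. Then Wren's statement "Faye is a knight" would have to be true. Checking the 16 ways to assign the others, none is consistent with every speaker.
(For instance, with Vik=knight, Faye=knave, Zane=knight, Hank=knight, Wren's claim "Faye is a knight" comes out false where it would need to be true.)
So Wren must be a knave, making "Faye is a knight" false. Taking Wren=knave, Vik=knight, Faye=knave, Zane=knight, Hank=knight, each remaining statement checks out:
  Vik (knight): "either Zane is a knight or Wren is a knight" — true. ✓
  Faye (knave): "Vik is a knave" — false. ✓
  Zane (knight): "Vik is a knight, and also Hank is a knight" — true. ✓
  Hank (knight): "Zane is a knight if and only if Vik is a knight" — true. ✓
This is the unique consistent assignment.

Knights: Vik, Zane, and Hank. Knaves: Wren and Faye.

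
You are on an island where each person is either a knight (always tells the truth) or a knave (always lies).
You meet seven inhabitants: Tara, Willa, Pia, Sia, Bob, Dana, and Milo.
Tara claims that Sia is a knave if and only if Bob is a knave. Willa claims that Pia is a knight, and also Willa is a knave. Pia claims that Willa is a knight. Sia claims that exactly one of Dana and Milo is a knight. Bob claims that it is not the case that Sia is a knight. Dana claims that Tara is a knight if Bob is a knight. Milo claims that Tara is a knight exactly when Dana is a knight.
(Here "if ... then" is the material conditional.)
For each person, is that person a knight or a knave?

Tara (knave): "Sia is a knave if and only if Bob is a knave" — false. ✓
Willa is a knave; "Pia is a knight, and also Willa is a knave" is false, as required.
Pia (knave): "Willa is a knight" — false. ✓
Since Sia is a knight, "exactly one of Dana and Milo is a knight" needs to be true, which holds.
Bob (knave): "it is not the case that Sia is a knight" — false. ✓
As a knight, Dana's statement "Tara is a knight if Bob is a knight" should be true; it is.
Milo is a knave; "Tara is a knight exactly when Dana is a knight" is false, as required.

Knights: Sia and Dana. Knaves: Tara, Willa, Pia, Bob, and Milo.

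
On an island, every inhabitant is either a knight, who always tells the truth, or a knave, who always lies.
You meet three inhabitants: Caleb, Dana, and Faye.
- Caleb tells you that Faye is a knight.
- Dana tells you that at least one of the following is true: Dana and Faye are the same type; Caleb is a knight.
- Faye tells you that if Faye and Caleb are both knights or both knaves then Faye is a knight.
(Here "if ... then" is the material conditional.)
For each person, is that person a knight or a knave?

Caleb is a knight; "Faye is a knight" is true, as required.
Since Dana is a knight, "at least one of the following is true: Dana and Faye are the same type; Caleb is a knight" needs to be true, which holds.
Faye is a knight, so "if Faye and Caleb are both knights or both knaves then Faye is a knight" must be true — and it is.

Caleb is a knight, Dana is a knight, and Faye is a knight.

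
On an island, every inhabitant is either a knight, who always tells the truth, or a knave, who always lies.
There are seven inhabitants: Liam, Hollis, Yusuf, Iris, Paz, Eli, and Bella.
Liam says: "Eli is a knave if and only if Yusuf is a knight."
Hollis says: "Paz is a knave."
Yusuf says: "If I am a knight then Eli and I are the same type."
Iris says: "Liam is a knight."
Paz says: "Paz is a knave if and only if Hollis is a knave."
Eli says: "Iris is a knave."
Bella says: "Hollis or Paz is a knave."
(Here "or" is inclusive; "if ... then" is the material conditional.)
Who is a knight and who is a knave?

Knights: Hollis, Yusuf, Eli, and Bella. Knaves: Liam, Iris, and Paz.

Liam is a knave, and the claim "Eli is a knave if and only if Yusuf is a knight" is indeed false.
Hollis (knight): "Paz is a knave" — true. ✓
Yusuf is a knight, so "if I am a knight then Eli and I are the same type" must be true — and it is.
Iris is a knave, so "Liam is a knight" must be false — and it is.
As a knave, Paz's statement "Paz is a knave if and only if Hollis is a knave" should be false; it is.
Eli is a knight, and the claim "Iris is a knave" is indeed true.
Bella (knight): "Hollis or Paz is a knave" — true. ✓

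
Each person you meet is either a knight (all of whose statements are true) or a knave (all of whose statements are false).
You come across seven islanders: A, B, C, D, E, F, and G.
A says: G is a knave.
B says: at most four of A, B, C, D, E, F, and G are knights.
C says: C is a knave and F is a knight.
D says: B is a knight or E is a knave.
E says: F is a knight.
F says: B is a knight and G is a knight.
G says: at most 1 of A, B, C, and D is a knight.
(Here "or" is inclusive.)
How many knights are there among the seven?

3

The unique consistent assignment is A=knight, B=knight, C=knave, D=knight, E=knave, F=knave, G=knave.
That has 3 knights.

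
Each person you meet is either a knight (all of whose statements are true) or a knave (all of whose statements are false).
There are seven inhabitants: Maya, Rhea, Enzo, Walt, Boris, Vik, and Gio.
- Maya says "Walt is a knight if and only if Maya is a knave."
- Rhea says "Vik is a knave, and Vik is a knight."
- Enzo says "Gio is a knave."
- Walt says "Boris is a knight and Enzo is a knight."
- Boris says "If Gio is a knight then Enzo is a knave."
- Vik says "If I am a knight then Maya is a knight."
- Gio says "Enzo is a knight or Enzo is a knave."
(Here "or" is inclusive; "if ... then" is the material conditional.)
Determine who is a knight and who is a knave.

Maya is a knight, Rhea is a knave, Enzo is a knave, Walt is a knave, Boris is a knight, Vik is a knight, and Gio is a knight.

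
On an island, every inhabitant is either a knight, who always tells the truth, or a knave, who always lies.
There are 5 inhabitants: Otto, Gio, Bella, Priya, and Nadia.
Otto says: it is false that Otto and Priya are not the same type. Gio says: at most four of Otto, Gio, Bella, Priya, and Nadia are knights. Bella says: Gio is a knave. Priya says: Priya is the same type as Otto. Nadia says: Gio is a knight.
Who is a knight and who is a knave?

Otto is a knight, Gio is a knight, Bella is a knave, Priya is a knight, and Nadia is a knight.

Since Otto is a knight, "it is false that Otto and Priya are not the same type" needs to be true, which holds.
Since Gio is a knight, "at most four of Otto, Gio, Bella, Priya, and Nadia are knights" needs to be true, which holds.
Bella (knave): "Gio is a knave" — false. ✓
Since Priya is a knight, "Priya is the same type as Otto" needs to be true, which holds.
Nadia is a knight; "Gio is a knight" is true, as required.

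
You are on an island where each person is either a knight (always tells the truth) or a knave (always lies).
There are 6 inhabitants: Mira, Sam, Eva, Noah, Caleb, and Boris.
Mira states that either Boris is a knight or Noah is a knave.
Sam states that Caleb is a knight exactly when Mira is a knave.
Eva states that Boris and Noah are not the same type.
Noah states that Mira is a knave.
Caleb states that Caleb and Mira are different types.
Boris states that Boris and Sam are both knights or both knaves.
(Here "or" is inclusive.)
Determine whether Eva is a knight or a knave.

Eva is a knight.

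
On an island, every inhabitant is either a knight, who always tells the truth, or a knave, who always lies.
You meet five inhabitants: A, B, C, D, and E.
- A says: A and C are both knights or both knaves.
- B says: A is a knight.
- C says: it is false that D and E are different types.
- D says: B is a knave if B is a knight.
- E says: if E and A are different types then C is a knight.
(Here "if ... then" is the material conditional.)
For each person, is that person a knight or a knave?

A is a knave, B is a knave, C is a knight, D is a knight, and E is a knight.

A is a knave, and the claim "A and C are both knights or both knaves" is indeed False.
B is a knave; "A is a knight" is False, as required.
C (knight): "it is false that D and E are different types" — true. ✓
As a knight, D's statement "B is a knave if B is a knight" should be true; it is.
Since E is a knight, "if E and A are different types then C is a knight" needs to be true, which holds.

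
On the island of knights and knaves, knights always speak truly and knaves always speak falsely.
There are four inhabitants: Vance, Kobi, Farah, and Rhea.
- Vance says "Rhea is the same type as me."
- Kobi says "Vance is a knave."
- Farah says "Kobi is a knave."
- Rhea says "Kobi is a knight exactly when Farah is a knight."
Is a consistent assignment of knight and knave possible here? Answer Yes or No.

No

Checking all 16 assignments, each has at least one speaker whose statement's truth value contradicts their type.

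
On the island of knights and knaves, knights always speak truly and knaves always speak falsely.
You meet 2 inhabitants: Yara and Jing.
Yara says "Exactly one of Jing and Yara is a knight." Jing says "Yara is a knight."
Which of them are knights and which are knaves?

As a knave, Yara's statement "exactly one of Jing and Yara is a knight" should be False; it is.
Since Jing is a knave, "Yara is a knight" needs to be False, which holds.

Yara is a knave and Jing is a knave.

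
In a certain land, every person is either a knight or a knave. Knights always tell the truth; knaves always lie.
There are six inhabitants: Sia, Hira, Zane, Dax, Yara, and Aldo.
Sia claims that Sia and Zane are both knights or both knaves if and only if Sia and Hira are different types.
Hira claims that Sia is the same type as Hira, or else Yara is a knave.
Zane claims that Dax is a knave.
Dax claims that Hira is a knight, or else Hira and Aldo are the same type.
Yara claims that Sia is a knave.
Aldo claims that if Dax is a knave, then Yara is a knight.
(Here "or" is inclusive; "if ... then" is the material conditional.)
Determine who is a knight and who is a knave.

As a knight, Sia's statement "Sia and Zane are both knights or both knaves if and only if Sia and Hira are different types" should be true; it is.
Hira is a knight, so "Sia is the same type as Hira, or else Yara is a knave" must be true — and it is.
Zane is a knave, and the claim "Dax is a knave" is indeed false.
Since Dax is a knight, "Hira is a knight, or else Hira and Aldo are the same type" needs to be true, which holds.
Since Yara is a knave, "Sia is a knave" needs to be false, which holds.
Aldo is a knight, and the claim "if Dax is a knave, then Yara is a knight" is indeed true.

Sia is a knight, Hira is a knight, Zane is a knave, Dax is a knight, Yara is a knave, and Aldo is a knight.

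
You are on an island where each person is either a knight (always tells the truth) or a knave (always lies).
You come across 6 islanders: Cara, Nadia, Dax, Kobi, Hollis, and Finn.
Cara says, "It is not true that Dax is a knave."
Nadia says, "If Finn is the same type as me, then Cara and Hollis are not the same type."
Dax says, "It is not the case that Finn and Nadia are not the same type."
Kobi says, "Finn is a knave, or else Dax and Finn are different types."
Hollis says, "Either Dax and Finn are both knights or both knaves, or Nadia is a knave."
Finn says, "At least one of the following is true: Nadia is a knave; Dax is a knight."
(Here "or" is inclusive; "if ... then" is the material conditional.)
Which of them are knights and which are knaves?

Cara is a knave, Nadia is a knight, Dax is a knave, Kobi is a knight, Hollis is a knight, and Finn is a knave.

Cara (knave): "it is not true that Dax is a knave" — false. ✓
Nadia is a knight, so "if Finn is the same type as me, then Cara and Hollis are not the same type" must be true — and it is.
As a knave, Dax's statement "it is not the case that Finn and Nadia are not the same type" should be false; it is.
Kobi is a knight, so "Finn is a knave, or else Dax and Finn are different types" must be true — and it is.
As a knight, Hollis's statement "either Dax and Finn are both knights or both knaves, or Nadia is a knave" should be true; it is.
Finn is a knave, so "at least one of the following is true: Nadia is a knave; Dax is a knight" must be false — and it is.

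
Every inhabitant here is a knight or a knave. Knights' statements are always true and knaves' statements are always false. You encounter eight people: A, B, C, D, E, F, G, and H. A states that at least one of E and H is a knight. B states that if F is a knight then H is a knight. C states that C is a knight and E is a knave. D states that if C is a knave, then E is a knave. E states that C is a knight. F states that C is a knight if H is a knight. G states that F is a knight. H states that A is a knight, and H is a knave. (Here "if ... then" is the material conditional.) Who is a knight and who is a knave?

A is a knave, B is a knave, C is a knave, D is a knight, E is a knave, F is a knight, G is a knight, and H is a knave.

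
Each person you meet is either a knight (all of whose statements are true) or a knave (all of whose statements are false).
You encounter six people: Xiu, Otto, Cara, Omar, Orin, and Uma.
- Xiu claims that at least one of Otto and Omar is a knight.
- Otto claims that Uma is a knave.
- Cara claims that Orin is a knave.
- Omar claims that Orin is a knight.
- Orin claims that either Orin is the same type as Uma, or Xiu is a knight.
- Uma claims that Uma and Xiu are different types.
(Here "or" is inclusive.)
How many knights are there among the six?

The unique consistent assignment is Xiu=knave, Otto=knave, Cara=knight, Omar=knave, Orin=knave, Uma=knight.
That has 2 knights.

2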